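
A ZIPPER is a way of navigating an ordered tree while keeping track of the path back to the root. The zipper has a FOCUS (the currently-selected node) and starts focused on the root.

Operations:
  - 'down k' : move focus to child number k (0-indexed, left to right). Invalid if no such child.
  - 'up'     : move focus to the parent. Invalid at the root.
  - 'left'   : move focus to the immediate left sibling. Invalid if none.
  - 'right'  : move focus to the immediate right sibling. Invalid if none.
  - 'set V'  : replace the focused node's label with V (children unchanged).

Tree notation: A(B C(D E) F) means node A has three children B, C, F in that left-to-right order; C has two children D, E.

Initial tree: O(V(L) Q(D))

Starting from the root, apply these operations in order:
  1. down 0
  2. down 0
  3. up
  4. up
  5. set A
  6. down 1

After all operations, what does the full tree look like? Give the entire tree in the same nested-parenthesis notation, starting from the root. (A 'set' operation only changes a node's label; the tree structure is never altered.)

Step 1 (down 0): focus=V path=0 depth=1 children=['L'] left=[] right=['Q'] parent=O
Step 2 (down 0): focus=L path=0/0 depth=2 children=[] left=[] right=[] parent=V
Step 3 (up): focus=V path=0 depth=1 children=['L'] left=[] right=['Q'] parent=O
Step 4 (up): focus=O path=root depth=0 children=['V', 'Q'] (at root)
Step 5 (set A): focus=A path=root depth=0 children=['V', 'Q'] (at root)
Step 6 (down 1): focus=Q path=1 depth=1 children=['D'] left=['V'] right=[] parent=A

Answer: A(V(L) Q(D))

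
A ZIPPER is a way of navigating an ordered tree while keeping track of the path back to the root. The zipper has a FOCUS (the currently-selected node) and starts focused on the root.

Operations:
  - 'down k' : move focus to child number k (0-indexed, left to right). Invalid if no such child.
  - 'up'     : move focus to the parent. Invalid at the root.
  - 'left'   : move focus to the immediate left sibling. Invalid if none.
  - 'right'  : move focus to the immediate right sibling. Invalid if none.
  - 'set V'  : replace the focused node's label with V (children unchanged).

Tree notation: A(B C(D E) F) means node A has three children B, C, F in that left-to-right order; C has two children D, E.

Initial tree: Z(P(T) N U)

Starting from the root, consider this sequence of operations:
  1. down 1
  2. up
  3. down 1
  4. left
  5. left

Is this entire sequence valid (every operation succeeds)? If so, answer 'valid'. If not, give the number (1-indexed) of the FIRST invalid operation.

Step 1 (down 1): focus=N path=1 depth=1 children=[] left=['P'] right=['U'] parent=Z
Step 2 (up): focus=Z path=root depth=0 children=['P', 'N', 'U'] (at root)
Step 3 (down 1): focus=N path=1 depth=1 children=[] left=['P'] right=['U'] parent=Z
Step 4 (left): focus=P path=0 depth=1 children=['T'] left=[] right=['N', 'U'] parent=Z
Step 5 (left): INVALID

Answer: 5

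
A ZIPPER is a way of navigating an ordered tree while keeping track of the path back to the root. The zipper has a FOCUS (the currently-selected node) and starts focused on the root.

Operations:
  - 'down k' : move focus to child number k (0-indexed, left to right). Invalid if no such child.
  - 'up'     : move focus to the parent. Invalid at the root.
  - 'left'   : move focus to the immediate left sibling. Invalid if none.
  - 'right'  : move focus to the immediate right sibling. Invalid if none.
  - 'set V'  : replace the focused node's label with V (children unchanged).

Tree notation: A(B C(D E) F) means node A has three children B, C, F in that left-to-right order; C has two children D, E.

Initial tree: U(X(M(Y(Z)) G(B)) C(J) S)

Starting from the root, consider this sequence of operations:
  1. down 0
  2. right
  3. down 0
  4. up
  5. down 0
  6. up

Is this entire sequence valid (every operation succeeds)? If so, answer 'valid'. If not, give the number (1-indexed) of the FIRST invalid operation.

Answer: valid

Derivation:
Step 1 (down 0): focus=X path=0 depth=1 children=['M', 'G'] left=[] right=['C', 'S'] parent=U
Step 2 (right): focus=C path=1 depth=1 children=['J'] left=['X'] right=['S'] parent=U
Step 3 (down 0): focus=J path=1/0 depth=2 children=[] left=[] right=[] parent=C
Step 4 (up): focus=C path=1 depth=1 children=['J'] left=['X'] right=['S'] parent=U
Step 5 (down 0): focus=J path=1/0 depth=2 children=[] left=[] right=[] parent=C
Step 6 (up): focus=C path=1 depth=1 children=['J'] left=['X'] right=['S'] parent=U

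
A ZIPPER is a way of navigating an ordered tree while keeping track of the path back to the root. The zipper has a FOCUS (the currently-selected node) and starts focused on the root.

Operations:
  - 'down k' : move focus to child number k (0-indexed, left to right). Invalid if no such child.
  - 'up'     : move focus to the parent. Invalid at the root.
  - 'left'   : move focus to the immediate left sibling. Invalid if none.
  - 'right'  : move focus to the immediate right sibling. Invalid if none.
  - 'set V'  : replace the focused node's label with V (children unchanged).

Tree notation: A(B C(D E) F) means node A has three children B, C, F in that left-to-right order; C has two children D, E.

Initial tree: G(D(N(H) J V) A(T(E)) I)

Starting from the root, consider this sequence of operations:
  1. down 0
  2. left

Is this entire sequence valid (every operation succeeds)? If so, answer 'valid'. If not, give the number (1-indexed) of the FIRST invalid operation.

Step 1 (down 0): focus=D path=0 depth=1 children=['N', 'J', 'V'] left=[] right=['A', 'I'] parent=G
Step 2 (left): INVALID

Answer: 2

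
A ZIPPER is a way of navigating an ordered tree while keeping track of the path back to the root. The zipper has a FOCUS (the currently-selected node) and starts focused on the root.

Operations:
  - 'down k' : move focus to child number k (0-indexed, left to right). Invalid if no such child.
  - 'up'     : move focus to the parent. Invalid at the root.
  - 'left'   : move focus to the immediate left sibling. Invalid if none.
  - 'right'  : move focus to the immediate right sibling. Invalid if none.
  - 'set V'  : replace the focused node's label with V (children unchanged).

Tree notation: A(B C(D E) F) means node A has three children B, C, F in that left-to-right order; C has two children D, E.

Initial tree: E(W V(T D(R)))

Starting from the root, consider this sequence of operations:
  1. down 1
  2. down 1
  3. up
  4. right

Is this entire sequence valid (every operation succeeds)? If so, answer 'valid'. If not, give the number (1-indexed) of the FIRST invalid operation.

Step 1 (down 1): focus=V path=1 depth=1 children=['T', 'D'] left=['W'] right=[] parent=E
Step 2 (down 1): focus=D path=1/1 depth=2 children=['R'] left=['T'] right=[] parent=V
Step 3 (up): focus=V path=1 depth=1 children=['T', 'D'] left=['W'] right=[] parent=E
Step 4 (right): INVALID

Answer: 4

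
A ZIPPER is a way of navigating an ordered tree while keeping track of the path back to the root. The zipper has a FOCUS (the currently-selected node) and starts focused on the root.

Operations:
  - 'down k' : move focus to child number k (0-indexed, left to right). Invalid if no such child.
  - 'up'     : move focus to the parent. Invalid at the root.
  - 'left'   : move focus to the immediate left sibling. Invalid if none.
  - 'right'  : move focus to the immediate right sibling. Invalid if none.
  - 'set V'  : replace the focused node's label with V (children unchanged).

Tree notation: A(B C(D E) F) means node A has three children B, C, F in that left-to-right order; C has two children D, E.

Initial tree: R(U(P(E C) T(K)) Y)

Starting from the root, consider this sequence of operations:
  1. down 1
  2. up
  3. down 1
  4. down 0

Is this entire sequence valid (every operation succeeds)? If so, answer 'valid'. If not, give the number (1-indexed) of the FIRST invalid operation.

Step 1 (down 1): focus=Y path=1 depth=1 children=[] left=['U'] right=[] parent=R
Step 2 (up): focus=R path=root depth=0 children=['U', 'Y'] (at root)
Step 3 (down 1): focus=Y path=1 depth=1 children=[] left=['U'] right=[] parent=R
Step 4 (down 0): INVALID

Answer: 4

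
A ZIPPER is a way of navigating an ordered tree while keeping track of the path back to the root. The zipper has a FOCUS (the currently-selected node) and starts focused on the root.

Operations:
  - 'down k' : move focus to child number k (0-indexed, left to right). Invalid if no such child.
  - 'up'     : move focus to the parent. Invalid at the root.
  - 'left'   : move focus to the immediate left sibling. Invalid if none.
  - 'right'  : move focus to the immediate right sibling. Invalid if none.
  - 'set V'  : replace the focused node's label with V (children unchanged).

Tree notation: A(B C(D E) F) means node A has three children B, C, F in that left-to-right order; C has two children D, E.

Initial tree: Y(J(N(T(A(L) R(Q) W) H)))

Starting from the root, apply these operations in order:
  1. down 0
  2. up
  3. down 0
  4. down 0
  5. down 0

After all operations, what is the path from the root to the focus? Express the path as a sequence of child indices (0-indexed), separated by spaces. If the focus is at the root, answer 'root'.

Answer: 0 0 0

Derivation:
Step 1 (down 0): focus=J path=0 depth=1 children=['N'] left=[] right=[] parent=Y
Step 2 (up): focus=Y path=root depth=0 children=['J'] (at root)
Step 3 (down 0): focus=J path=0 depth=1 children=['N'] left=[] right=[] parent=Y
Step 4 (down 0): focus=N path=0/0 depth=2 children=['T', 'H'] left=[] right=[] parent=J
Step 5 (down 0): focus=T path=0/0/0 depth=3 children=['A', 'R', 'W'] left=[] right=['H'] parent=N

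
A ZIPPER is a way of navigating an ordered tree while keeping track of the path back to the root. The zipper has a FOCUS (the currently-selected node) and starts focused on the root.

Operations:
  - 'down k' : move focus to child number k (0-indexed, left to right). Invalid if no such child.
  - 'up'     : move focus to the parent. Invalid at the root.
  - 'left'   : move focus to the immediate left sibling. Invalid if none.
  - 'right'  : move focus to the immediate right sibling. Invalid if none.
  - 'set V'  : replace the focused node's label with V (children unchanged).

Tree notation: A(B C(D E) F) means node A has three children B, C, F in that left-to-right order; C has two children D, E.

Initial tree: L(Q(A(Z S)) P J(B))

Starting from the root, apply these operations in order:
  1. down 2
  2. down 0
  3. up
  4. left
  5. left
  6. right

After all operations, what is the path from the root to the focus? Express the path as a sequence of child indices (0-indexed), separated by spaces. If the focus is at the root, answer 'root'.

Answer: 1

Derivation:
Step 1 (down 2): focus=J path=2 depth=1 children=['B'] left=['Q', 'P'] right=[] parent=L
Step 2 (down 0): focus=B path=2/0 depth=2 children=[] left=[] right=[] parent=J
Step 3 (up): focus=J path=2 depth=1 children=['B'] left=['Q', 'P'] right=[] parent=L
Step 4 (left): focus=P path=1 depth=1 children=[] left=['Q'] right=['J'] parent=L
Step 5 (left): focus=Q path=0 depth=1 children=['A'] left=[] right=['P', 'J'] parent=L
Step 6 (right): focus=P path=1 depth=1 children=[] left=['Q'] right=['J'] parent=L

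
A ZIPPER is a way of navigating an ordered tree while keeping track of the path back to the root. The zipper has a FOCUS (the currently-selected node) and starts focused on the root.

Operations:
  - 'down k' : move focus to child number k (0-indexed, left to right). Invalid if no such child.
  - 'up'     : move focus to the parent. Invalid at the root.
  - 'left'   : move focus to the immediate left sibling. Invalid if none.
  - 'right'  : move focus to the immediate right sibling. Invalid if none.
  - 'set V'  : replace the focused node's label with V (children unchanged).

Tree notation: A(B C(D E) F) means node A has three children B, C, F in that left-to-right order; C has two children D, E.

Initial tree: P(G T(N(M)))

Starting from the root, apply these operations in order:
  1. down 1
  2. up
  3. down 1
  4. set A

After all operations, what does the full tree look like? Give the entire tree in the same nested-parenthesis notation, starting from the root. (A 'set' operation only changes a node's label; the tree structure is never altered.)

Step 1 (down 1): focus=T path=1 depth=1 children=['N'] left=['G'] right=[] parent=P
Step 2 (up): focus=P path=root depth=0 children=['G', 'T'] (at root)
Step 3 (down 1): focus=T path=1 depth=1 children=['N'] left=['G'] right=[] parent=P
Step 4 (set A): focus=A path=1 depth=1 children=['N'] left=['G'] right=[] parent=P

Answer: P(G A(N(M)))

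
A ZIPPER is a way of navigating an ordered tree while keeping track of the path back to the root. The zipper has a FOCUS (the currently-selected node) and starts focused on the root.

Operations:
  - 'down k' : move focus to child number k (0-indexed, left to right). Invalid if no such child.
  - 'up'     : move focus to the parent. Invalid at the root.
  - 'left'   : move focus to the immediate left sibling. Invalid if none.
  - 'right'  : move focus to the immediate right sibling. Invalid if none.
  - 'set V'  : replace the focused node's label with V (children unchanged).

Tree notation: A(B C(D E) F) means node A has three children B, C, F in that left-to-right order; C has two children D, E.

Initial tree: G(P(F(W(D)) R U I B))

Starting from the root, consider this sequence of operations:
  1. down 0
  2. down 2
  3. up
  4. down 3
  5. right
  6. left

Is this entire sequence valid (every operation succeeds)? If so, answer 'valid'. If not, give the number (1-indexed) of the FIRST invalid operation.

Step 1 (down 0): focus=P path=0 depth=1 children=['F', 'R', 'U', 'I', 'B'] left=[] right=[] parent=G
Step 2 (down 2): focus=U path=0/2 depth=2 children=[] left=['F', 'R'] right=['I', 'B'] parent=P
Step 3 (up): focus=P path=0 depth=1 children=['F', 'R', 'U', 'I', 'B'] left=[] right=[] parent=G
Step 4 (down 3): focus=I path=0/3 depth=2 children=[] left=['F', 'R', 'U'] right=['B'] parent=P
Step 5 (right): focus=B path=0/4 depth=2 children=[] left=['F', 'R', 'U', 'I'] right=[] parent=P
Step 6 (left): focus=I path=0/3 depth=2 children=[] left=['F', 'R', 'U'] right=['B'] parent=P

Answer: valid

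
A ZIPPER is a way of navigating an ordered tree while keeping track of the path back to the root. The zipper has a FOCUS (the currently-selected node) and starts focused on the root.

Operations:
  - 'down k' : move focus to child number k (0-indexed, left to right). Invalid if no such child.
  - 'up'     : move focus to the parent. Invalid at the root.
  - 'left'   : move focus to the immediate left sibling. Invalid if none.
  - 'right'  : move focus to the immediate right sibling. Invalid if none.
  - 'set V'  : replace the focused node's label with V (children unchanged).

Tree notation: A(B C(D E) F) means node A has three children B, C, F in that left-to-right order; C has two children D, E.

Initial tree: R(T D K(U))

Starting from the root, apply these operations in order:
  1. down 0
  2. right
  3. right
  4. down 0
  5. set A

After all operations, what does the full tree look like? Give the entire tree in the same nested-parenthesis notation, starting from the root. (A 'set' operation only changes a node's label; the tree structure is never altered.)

Answer: R(T D K(A))

Derivation:
Step 1 (down 0): focus=T path=0 depth=1 children=[] left=[] right=['D', 'K'] parent=R
Step 2 (right): focus=D path=1 depth=1 children=[] left=['T'] right=['K'] parent=R
Step 3 (right): focus=K path=2 depth=1 children=['U'] left=['T', 'D'] right=[] parent=R
Step 4 (down 0): focus=U path=2/0 depth=2 children=[] left=[] right=[] parent=K
Step 5 (set A): focus=A path=2/0 depth=2 children=[] left=[] right=[] parent=K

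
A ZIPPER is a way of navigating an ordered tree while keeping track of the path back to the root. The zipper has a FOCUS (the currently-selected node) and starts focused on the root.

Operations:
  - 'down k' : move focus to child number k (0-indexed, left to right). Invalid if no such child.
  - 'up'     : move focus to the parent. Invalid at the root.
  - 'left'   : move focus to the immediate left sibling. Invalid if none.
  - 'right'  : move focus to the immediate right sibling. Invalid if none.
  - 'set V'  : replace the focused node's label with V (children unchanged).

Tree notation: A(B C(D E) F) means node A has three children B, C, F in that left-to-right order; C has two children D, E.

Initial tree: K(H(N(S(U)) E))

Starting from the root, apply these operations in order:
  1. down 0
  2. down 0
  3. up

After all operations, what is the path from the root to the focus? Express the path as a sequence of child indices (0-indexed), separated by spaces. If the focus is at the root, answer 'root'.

Step 1 (down 0): focus=H path=0 depth=1 children=['N', 'E'] left=[] right=[] parent=K
Step 2 (down 0): focus=N path=0/0 depth=2 children=['S'] left=[] right=['E'] parent=H
Step 3 (up): focus=H path=0 depth=1 children=['N', 'E'] left=[] right=[] parent=K

Answer: 0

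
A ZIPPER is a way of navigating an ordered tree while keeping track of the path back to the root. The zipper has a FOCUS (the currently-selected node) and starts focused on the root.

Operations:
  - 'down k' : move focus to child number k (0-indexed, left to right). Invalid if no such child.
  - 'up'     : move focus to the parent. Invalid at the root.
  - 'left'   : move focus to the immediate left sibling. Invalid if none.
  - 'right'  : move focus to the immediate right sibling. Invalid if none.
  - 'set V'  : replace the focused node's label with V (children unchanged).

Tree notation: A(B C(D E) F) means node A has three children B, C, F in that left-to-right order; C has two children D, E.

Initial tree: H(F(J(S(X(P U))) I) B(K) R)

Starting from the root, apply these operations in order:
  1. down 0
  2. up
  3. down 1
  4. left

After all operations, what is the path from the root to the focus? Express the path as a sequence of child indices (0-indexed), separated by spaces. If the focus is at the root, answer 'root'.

Step 1 (down 0): focus=F path=0 depth=1 children=['J', 'I'] left=[] right=['B', 'R'] parent=H
Step 2 (up): focus=H path=root depth=0 children=['F', 'B', 'R'] (at root)
Step 3 (down 1): focus=B path=1 depth=1 children=['K'] left=['F'] right=['R'] parent=H
Step 4 (left): focus=F path=0 depth=1 children=['J', 'I'] left=[] right=['B', 'R'] parent=H

Answer: 0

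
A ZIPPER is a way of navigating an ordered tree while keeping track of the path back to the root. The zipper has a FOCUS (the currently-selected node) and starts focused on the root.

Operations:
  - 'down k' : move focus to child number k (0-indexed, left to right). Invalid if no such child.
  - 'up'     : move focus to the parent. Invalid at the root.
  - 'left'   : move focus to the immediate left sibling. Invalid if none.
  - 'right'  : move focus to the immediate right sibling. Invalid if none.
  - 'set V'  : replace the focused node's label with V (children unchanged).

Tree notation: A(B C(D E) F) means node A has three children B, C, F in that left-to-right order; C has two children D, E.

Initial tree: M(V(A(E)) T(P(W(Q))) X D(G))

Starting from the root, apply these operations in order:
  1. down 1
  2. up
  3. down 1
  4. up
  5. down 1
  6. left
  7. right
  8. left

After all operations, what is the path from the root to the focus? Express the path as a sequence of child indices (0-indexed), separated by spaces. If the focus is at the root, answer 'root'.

Answer: 0

Derivation:
Step 1 (down 1): focus=T path=1 depth=1 children=['P'] left=['V'] right=['X', 'D'] parent=M
Step 2 (up): focus=M path=root depth=0 children=['V', 'T', 'X', 'D'] (at root)
Step 3 (down 1): focus=T path=1 depth=1 children=['P'] left=['V'] right=['X', 'D'] parent=M
Step 4 (up): focus=M path=root depth=0 children=['V', 'T', 'X', 'D'] (at root)
Step 5 (down 1): focus=T path=1 depth=1 children=['P'] left=['V'] right=['X', 'D'] parent=M
Step 6 (left): focus=V path=0 depth=1 children=['A'] left=[] right=['T', 'X', 'D'] parent=M
Step 7 (right): focus=T path=1 depth=1 children=['P'] left=['V'] right=['X', 'D'] parent=M
Step 8 (left): focus=V path=0 depth=1 children=['A'] left=[] right=['T', 'X', 'D'] parent=M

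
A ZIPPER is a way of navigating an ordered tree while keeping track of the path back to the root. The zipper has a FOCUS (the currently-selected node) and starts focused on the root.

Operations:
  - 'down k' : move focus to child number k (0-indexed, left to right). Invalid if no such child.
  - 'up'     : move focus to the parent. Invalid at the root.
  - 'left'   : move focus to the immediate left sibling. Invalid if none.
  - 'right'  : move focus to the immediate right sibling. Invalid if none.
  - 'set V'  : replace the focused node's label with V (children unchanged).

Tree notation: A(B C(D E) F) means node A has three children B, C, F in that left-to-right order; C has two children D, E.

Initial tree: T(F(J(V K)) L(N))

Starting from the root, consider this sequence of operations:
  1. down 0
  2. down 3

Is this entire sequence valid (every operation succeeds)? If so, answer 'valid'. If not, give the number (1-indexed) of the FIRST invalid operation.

Answer: 2

Derivation:
Step 1 (down 0): focus=F path=0 depth=1 children=['J'] left=[] right=['L'] parent=T
Step 2 (down 3): INVALID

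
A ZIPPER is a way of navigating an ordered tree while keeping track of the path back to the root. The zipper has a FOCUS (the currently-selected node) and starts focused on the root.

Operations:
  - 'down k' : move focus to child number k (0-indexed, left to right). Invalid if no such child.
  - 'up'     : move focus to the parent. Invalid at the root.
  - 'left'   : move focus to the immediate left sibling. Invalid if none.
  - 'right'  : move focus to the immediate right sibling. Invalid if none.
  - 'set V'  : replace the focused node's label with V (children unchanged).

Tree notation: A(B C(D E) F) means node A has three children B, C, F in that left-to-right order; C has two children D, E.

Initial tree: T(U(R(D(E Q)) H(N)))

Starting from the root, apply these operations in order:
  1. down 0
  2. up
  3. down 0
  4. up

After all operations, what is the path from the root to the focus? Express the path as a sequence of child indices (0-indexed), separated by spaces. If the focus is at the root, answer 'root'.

Answer: root

Derivation:
Step 1 (down 0): focus=U path=0 depth=1 children=['R', 'H'] left=[] right=[] parent=T
Step 2 (up): focus=T path=root depth=0 children=['U'] (at root)
Step 3 (down 0): focus=U path=0 depth=1 children=['R', 'H'] left=[] right=[] parent=T
Step 4 (up): focus=T path=root depth=0 children=['U'] (at root)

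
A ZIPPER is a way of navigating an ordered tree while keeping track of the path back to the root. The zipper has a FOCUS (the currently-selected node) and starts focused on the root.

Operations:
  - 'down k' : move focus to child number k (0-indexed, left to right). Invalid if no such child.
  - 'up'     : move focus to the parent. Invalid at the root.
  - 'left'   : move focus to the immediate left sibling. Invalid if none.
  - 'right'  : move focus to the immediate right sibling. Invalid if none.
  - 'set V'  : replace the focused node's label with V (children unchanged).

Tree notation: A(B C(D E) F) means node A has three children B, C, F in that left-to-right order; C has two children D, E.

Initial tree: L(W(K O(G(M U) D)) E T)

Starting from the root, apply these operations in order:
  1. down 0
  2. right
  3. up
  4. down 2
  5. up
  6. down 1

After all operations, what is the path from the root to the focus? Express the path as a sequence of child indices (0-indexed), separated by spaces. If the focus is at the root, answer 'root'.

Step 1 (down 0): focus=W path=0 depth=1 children=['K', 'O'] left=[] right=['E', 'T'] parent=L
Step 2 (right): focus=E path=1 depth=1 children=[] left=['W'] right=['T'] parent=L
Step 3 (up): focus=L path=root depth=0 children=['W', 'E', 'T'] (at root)
Step 4 (down 2): focus=T path=2 depth=1 children=[] left=['W', 'E'] right=[] parent=L
Step 5 (up): focus=L path=root depth=0 children=['W', 'E', 'T'] (at root)
Step 6 (down 1): focus=E path=1 depth=1 children=[] left=['W'] right=['T'] parent=L

Answer: 1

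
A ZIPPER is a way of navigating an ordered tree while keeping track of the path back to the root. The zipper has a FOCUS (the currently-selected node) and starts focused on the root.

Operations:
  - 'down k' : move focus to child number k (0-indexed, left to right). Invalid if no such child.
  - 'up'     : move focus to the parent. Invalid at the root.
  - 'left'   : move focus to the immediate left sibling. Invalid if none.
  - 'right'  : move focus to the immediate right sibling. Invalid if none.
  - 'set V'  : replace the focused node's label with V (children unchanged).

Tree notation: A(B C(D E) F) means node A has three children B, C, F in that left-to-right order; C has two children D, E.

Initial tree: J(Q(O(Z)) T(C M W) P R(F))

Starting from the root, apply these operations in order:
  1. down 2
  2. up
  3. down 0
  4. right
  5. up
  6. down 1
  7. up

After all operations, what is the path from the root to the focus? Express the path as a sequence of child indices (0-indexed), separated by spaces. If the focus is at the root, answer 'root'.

Step 1 (down 2): focus=P path=2 depth=1 children=[] left=['Q', 'T'] right=['R'] parent=J
Step 2 (up): focus=J path=root depth=0 children=['Q', 'T', 'P', 'R'] (at root)
Step 3 (down 0): focus=Q path=0 depth=1 children=['O'] left=[] right=['T', 'P', 'R'] parent=J
Step 4 (right): focus=T path=1 depth=1 children=['C', 'M', 'W'] left=['Q'] right=['P', 'R'] parent=J
Step 5 (up): focus=J path=root depth=0 children=['Q', 'T', 'P', 'R'] (at root)
Step 6 (down 1): focus=T path=1 depth=1 children=['C', 'M', 'W'] left=['Q'] right=['P', 'R'] parent=J
Step 7 (up): focus=J path=root depth=0 children=['Q', 'T', 'P', 'R'] (at root)

Answer: root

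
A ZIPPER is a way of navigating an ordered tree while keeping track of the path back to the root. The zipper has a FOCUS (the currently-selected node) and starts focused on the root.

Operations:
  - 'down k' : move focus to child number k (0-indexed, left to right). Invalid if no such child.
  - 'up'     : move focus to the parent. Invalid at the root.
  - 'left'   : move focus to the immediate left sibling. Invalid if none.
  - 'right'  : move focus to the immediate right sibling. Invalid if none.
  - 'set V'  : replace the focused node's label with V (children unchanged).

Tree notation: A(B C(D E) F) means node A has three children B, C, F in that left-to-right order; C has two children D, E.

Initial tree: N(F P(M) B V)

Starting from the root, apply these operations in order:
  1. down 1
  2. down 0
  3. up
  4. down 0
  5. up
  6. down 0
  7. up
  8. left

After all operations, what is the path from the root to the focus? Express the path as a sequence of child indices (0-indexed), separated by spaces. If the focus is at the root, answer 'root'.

Step 1 (down 1): focus=P path=1 depth=1 children=['M'] left=['F'] right=['B', 'V'] parent=N
Step 2 (down 0): focus=M path=1/0 depth=2 children=[] left=[] right=[] parent=P
Step 3 (up): focus=P path=1 depth=1 children=['M'] left=['F'] right=['B', 'V'] parent=N
Step 4 (down 0): focus=M path=1/0 depth=2 children=[] left=[] right=[] parent=P
Step 5 (up): focus=P path=1 depth=1 children=['M'] left=['F'] right=['B', 'V'] parent=N
Step 6 (down 0): focus=M path=1/0 depth=2 children=[] left=[] right=[] parent=P
Step 7 (up): focus=P path=1 depth=1 children=['M'] left=['F'] right=['B', 'V'] parent=N
Step 8 (left): focus=F path=0 depth=1 children=[] left=[] right=['P', 'B', 'V'] parent=N

Answer: 0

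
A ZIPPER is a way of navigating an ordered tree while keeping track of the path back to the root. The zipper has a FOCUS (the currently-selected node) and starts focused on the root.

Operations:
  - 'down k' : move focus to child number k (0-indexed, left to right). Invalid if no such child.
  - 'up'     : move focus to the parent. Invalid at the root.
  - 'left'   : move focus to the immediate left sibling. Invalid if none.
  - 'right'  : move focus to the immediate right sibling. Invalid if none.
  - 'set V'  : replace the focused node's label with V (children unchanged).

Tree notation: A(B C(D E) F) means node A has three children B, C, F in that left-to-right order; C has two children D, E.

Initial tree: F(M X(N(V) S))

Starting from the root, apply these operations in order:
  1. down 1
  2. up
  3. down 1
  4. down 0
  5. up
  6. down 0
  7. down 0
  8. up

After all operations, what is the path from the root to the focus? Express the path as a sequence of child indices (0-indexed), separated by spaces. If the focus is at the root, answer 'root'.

Answer: 1 0

Derivation:
Step 1 (down 1): focus=X path=1 depth=1 children=['N', 'S'] left=['M'] right=[] parent=F
Step 2 (up): focus=F path=root depth=0 children=['M', 'X'] (at root)
Step 3 (down 1): focus=X path=1 depth=1 children=['N', 'S'] left=['M'] right=[] parent=F
Step 4 (down 0): focus=N path=1/0 depth=2 children=['V'] left=[] right=['S'] parent=X
Step 5 (up): focus=X path=1 depth=1 children=['N', 'S'] left=['M'] right=[] parent=F
Step 6 (down 0): focus=N path=1/0 depth=2 children=['V'] left=[] right=['S'] parent=X
Step 7 (down 0): focus=V path=1/0/0 depth=3 children=[] left=[] right=[] parent=N
Step 8 (up): focus=N path=1/0 depth=2 children=['V'] left=[] right=['S'] parent=X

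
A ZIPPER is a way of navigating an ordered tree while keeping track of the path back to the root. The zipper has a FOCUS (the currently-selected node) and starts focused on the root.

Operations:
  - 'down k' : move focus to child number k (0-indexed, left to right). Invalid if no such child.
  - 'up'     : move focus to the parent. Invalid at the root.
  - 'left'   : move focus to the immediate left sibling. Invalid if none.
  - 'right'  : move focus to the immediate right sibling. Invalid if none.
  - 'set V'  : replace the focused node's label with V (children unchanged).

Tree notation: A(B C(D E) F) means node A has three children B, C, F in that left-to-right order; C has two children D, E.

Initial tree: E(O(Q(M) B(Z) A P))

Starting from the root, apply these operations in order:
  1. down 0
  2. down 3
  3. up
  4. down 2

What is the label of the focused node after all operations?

Answer: A

Derivation:
Step 1 (down 0): focus=O path=0 depth=1 children=['Q', 'B', 'A', 'P'] left=[] right=[] parent=E
Step 2 (down 3): focus=P path=0/3 depth=2 children=[] left=['Q', 'B', 'A'] right=[] parent=O
Step 3 (up): focus=O path=0 depth=1 children=['Q', 'B', 'A', 'P'] left=[] right=[] parent=E
Step 4 (down 2): focus=A path=0/2 depth=2 children=[] left=['Q', 'B'] right=['P'] parent=O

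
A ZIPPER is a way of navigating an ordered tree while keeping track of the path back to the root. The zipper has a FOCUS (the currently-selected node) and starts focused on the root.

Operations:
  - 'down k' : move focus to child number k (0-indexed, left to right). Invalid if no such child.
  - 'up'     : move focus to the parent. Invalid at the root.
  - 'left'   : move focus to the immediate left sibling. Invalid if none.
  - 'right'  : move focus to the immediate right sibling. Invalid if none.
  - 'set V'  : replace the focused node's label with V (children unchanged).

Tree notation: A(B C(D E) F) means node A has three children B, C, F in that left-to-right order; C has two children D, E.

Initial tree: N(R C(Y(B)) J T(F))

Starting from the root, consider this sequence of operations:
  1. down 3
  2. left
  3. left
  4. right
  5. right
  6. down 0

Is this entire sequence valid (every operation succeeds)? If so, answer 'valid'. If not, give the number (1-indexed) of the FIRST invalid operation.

Answer: valid

Derivation:
Step 1 (down 3): focus=T path=3 depth=1 children=['F'] left=['R', 'C', 'J'] right=[] parent=N
Step 2 (left): focus=J path=2 depth=1 children=[] left=['R', 'C'] right=['T'] parent=N
Step 3 (left): focus=C path=1 depth=1 children=['Y'] left=['R'] right=['J', 'T'] parent=N
Step 4 (right): focus=J path=2 depth=1 children=[] left=['R', 'C'] right=['T'] parent=N
Step 5 (right): focus=T path=3 depth=1 children=['F'] left=['R', 'C', 'J'] right=[] parent=N
Step 6 (down 0): focus=F path=3/0 depth=2 children=[] left=[] right=[] parent=T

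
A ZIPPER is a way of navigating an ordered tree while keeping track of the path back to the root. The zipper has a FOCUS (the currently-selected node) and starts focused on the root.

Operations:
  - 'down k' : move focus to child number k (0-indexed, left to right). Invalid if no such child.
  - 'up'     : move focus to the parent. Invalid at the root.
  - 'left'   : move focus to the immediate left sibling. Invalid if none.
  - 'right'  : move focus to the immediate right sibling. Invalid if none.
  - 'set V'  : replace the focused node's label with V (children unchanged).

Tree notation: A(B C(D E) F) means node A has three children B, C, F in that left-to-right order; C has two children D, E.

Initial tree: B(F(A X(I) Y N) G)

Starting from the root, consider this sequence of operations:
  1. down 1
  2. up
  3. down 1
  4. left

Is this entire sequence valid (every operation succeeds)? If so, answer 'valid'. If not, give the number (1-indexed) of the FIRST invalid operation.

Step 1 (down 1): focus=G path=1 depth=1 children=[] left=['F'] right=[] parent=B
Step 2 (up): focus=B path=root depth=0 children=['F', 'G'] (at root)
Step 3 (down 1): focus=G path=1 depth=1 children=[] left=['F'] right=[] parent=B
Step 4 (left): focus=F path=0 depth=1 children=['A', 'X', 'Y', 'N'] left=[] right=['G'] parent=B

Answer: valid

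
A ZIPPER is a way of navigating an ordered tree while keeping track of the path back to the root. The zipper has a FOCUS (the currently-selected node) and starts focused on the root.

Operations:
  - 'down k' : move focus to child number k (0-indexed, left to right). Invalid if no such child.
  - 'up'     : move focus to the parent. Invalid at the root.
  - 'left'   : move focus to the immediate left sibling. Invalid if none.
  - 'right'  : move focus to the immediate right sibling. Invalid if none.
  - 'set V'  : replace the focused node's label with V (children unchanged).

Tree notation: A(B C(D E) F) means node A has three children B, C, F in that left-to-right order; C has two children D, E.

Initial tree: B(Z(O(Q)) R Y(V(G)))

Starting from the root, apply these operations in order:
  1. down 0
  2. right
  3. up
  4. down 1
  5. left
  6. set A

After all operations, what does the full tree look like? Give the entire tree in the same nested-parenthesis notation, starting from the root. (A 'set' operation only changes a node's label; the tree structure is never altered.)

Answer: B(A(O(Q)) R Y(V(G)))

Derivation:
Step 1 (down 0): focus=Z path=0 depth=1 children=['O'] left=[] right=['R', 'Y'] parent=B
Step 2 (right): focus=R path=1 depth=1 children=[] left=['Z'] right=['Y'] parent=B
Step 3 (up): focus=B path=root depth=0 children=['Z', 'R', 'Y'] (at root)
Step 4 (down 1): focus=R path=1 depth=1 children=[] left=['Z'] right=['Y'] parent=B
Step 5 (left): focus=Z path=0 depth=1 children=['O'] left=[] right=['R', 'Y'] parent=B
Step 6 (set A): focus=A path=0 depth=1 children=['O'] left=[] right=['R', 'Y'] parent=B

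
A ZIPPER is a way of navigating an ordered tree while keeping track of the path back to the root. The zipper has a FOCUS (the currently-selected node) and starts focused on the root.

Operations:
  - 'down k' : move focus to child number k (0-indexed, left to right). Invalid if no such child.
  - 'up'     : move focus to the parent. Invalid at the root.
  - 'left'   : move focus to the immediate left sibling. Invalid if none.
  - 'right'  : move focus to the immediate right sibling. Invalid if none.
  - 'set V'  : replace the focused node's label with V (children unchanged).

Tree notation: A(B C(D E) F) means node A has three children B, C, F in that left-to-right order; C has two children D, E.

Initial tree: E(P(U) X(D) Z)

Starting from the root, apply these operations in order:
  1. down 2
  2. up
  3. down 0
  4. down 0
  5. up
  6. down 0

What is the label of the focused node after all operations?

Answer: U

Derivation:
Step 1 (down 2): focus=Z path=2 depth=1 children=[] left=['P', 'X'] right=[] parent=E
Step 2 (up): focus=E path=root depth=0 children=['P', 'X', 'Z'] (at root)
Step 3 (down 0): focus=P path=0 depth=1 children=['U'] left=[] right=['X', 'Z'] parent=E
Step 4 (down 0): focus=U path=0/0 depth=2 children=[] left=[] right=[] parent=P
Step 5 (up): focus=P path=0 depth=1 children=['U'] left=[] right=['X', 'Z'] parent=E
Step 6 (down 0): focus=U path=0/0 depth=2 children=[] left=[] right=[] parent=P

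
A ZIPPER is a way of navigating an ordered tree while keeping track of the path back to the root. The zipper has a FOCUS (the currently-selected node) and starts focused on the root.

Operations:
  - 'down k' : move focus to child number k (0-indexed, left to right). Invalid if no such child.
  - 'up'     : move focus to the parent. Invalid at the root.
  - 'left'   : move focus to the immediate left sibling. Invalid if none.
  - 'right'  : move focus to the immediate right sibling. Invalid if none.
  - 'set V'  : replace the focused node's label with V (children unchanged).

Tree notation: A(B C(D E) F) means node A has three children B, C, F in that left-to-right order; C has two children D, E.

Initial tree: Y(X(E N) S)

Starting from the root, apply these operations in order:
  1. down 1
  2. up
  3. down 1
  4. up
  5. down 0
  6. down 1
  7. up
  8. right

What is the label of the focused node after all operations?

Answer: S

Derivation:
Step 1 (down 1): focus=S path=1 depth=1 children=[] left=['X'] right=[] parent=Y
Step 2 (up): focus=Y path=root depth=0 children=['X', 'S'] (at root)
Step 3 (down 1): focus=S path=1 depth=1 children=[] left=['X'] right=[] parent=Y
Step 4 (up): focus=Y path=root depth=0 children=['X', 'S'] (at root)
Step 5 (down 0): focus=X path=0 depth=1 children=['E', 'N'] left=[] right=['S'] parent=Y
Step 6 (down 1): focus=N path=0/1 depth=2 children=[] left=['E'] right=[] parent=X
Step 7 (up): focus=X path=0 depth=1 children=['E', 'N'] left=[] right=['S'] parent=Y
Step 8 (right): focus=S path=1 depth=1 children=[] left=['X'] right=[] parent=Y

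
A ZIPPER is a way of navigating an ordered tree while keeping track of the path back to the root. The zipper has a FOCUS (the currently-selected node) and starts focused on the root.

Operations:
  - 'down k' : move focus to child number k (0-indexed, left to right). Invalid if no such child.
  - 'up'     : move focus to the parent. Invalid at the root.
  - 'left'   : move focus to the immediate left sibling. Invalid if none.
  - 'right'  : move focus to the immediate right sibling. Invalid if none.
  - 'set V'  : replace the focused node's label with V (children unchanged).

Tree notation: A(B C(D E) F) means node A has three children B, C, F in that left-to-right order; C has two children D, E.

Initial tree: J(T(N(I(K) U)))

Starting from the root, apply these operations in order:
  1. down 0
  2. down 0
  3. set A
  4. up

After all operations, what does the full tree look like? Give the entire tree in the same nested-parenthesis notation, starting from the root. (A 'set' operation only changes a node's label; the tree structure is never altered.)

Answer: J(T(A(I(K) U)))

Derivation:
Step 1 (down 0): focus=T path=0 depth=1 children=['N'] left=[] right=[] parent=J
Step 2 (down 0): focus=N path=0/0 depth=2 children=['I', 'U'] left=[] right=[] parent=T
Step 3 (set A): focus=A path=0/0 depth=2 children=['I', 'U'] left=[] right=[] parent=T
Step 4 (up): focus=T path=0 depth=1 children=['A'] left=[] right=[] parent=J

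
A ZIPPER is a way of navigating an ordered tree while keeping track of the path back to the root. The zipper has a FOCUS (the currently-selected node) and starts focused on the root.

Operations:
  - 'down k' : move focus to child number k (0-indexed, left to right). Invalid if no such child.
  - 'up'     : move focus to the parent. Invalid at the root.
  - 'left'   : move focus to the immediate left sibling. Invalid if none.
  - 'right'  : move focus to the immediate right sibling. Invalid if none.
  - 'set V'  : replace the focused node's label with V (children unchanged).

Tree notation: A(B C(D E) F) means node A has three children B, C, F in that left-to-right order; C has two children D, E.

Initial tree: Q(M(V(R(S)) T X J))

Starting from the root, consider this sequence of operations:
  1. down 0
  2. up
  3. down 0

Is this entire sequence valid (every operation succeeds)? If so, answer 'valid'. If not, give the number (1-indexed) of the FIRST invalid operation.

Step 1 (down 0): focus=M path=0 depth=1 children=['V', 'T', 'X', 'J'] left=[] right=[] parent=Q
Step 2 (up): focus=Q path=root depth=0 children=['M'] (at root)
Step 3 (down 0): focus=M path=0 depth=1 children=['V', 'T', 'X', 'J'] left=[] right=[] parent=Q

Answer: valid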